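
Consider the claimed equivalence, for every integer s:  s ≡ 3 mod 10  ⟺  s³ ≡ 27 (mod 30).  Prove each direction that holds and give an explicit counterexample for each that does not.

The forward direction fails; the converse holds.

Converse. The residues r modulo 30 with r³ ≡ 27 (mod 30) are exactly {3}, and each is ≡ 3 (mod 10).

Forward direction. This fails: take s = 13. Then 13 ≡ 3 (mod 10), but 13³ = 2197 ≡ 7 (mod 30), not 27.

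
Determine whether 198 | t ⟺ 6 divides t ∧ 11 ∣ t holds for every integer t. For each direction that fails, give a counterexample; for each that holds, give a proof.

(⇒) holds; (⇐) fails.

(⟹) If 198 ∣ t, write t = 198q. Since 198 = 33·6, t = 6·(33q), so 6 ∣ t; and since 198 = 18·11, t = 11·(18q), so 11 ∣ t.

(⟸) This fails: take t = 66. Both 6 ∣ 66 and 11 ∣ 66, yet 66 is not a multiple of 198 (since 66 = 0·198 + 66), so 198 ∤ 66.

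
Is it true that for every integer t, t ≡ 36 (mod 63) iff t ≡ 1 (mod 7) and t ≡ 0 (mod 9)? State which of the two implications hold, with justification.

Both directions hold.

[⇐] If t ≡ 1 (mod 7) and t ≡ 0 (mod 9), then by the Chinese remainder theorem t ≡ 36 (mod 63). This is exactly t ≡ 36 (mod 63).

[⇒] Suppose t ≡ 36 (mod 63); write t = 63j + 36. Since 7 ∣ 63, reducing mod 7 gives t ≡ 36 ≡ 1 (mod 7); since 9 ∣ 63, reducing mod 9 gives t ≡ 36 ≡ 0 (mod 9).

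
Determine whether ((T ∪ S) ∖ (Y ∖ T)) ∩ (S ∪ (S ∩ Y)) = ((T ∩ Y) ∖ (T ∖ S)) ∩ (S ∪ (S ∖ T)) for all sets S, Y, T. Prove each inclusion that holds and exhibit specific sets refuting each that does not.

Only the reverse inclusion holds.

(⊇) Let x ∈ ((T ∩ Y) ∖ (T ∖ S)) ∩ (S ∪ (S ∖ T)). Then x ∈ S ∩ Y ∩ T, from which x ∈ ((T ∪ S) ∖ (Y ∖ T)) ∩ (S ∪ (S ∩ Y)).

(⊆) This inclusion fails. Take S = {1}, Y = ∅, T = ∅; then 1 ∈ ((T ∪ S) ∖ (Y ∖ T)) ∩ (S ∪ (S ∩ Y)) but 1 ∉ ((T ∩ Y) ∖ (T ∖ S)) ∩ (S ∪ (S ∖ T)).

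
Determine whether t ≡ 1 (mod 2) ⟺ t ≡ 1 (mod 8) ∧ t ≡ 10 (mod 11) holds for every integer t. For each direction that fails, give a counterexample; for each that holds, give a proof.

(⟹) This fails: t = 1 gives 1 ≡ 1 (mod 2) but 1 ≡ 1 (mod 11), so the conjunction on the right does not hold.

(⟸) Conversely, if t ≡ 1 (mod 8) and t ≡ 10 (mod 11), then by the Chinese remainder theorem t ≡ 65 (mod 88). Since 65 ≡ 1 (mod 2) and 2 ∣ 88, we get t ≡ 1 (mod 2).

Only the converse holds.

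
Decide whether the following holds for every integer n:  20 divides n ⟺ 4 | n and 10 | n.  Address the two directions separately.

[⇐] Suppose 4 ∣ n and 10 ∣ n. Any common multiple of 4 and 10 is a multiple of their lcm; here lcm(4, 10) = 4·10/gcd(4, 10) = 40/2 = 20, so 20 ∣ n.

[⇒] If 20 ∣ n, write n = 20q. Since 20 = 5·4, n = 4·(5q), so 4 ∣ n; and since 20 = 2·10, n = 10·(2q), so 10 ∣ n.

Both directions hold.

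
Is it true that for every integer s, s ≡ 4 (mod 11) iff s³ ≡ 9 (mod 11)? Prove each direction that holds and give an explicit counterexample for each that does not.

[⇐] Suppose s³ ≡ 9 (mod 11). The only residue r in {0, …, 10} with r³ ≡ 9 (mod 11) is r = 4, so s ≡ 4 (mod 11).

[⇒] Suppose s ≡ 4 (mod 11). Write s = 11j + 4. Then (11j + 4)³ = 1331j³ + 1452j² + 528j + 64 = 11(121j³ + 132j² + 48j + 5) + 9, so s³ ≡ 9 (mod 11).

Equivalent; both directions hold.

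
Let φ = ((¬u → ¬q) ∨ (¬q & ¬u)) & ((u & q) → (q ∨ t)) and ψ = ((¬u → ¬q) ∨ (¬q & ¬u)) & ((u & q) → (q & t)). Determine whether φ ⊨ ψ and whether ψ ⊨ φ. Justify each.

Only the converse holds.

(⇒) This fails. Under u = T, q = T, t = F, the left side is true but the right side is false.

(⇐) Assume the antecedent. If u is true, the consequent reduces to true regardless of the other variables. If u is false, the antecedent forces (u = F, q = F, t = F) or (u = F, q = F, t = T), and the consequent holds there. Either way the consequent holds.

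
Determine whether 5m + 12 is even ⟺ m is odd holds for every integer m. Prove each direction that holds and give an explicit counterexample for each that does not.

(⇒) fails and (⇐) fails.

(⟹) This fails: m = 4 gives 5m + 12 = 32, which is even, but 4 is even, not odd.

(⟸) This also fails: m = 3 is odd, but 5m + 12 = 27 is odd, not even.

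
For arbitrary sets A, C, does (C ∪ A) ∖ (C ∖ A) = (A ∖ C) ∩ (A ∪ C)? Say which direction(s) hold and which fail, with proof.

(⊆) This inclusion fails. Take A = {1}, C = {1}; then 1 ∈ (C ∪ A) ∖ (C ∖ A) but 1 ∉ (A ∖ C) ∩ (A ∪ C).

(⊇) Let x ∈ (A ∖ C) ∩ (A ∪ C). Then x ∈ A and x ∉ C, from which x ∈ (C ∪ A) ∖ (C ∖ A).

Only the reverse inclusion holds.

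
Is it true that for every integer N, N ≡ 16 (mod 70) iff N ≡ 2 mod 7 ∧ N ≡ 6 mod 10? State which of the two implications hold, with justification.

(⇐) If N ≡ 2 (mod 7) and N ≡ 6 (mod 10), then by the Chinese remainder theorem N ≡ 16 (mod 70). This is exactly N ≡ 16 (mod 70).

(⇒) Suppose N ≡ 16 (mod 70); write N = 70j + 16. Since 7 ∣ 70, reducing mod 7 gives N ≡ 16 ≡ 2 (mod 7); since 10 ∣ 70, reducing mod 10 gives N ≡ 16 ≡ 6 (mod 10).

Both directions hold.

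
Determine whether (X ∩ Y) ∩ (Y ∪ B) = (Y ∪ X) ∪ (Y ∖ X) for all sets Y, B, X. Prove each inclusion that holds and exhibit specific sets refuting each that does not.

The sets are not equal: only the forward inclusion holds.

(⊆) Let x ∈ (X ∩ Y) ∩ (Y ∪ B). Then either x ∈ Y ∩ X and x ∉ B; or x ∈ Y ∩ B ∩ X. In each case x ∈ (Y ∪ X) ∪ (Y ∖ X), so (X ∩ Y) ∩ (Y ∪ B) ⊆ (Y ∪ X) ∪ (Y ∖ X).

(⊇) This inclusion fails. Take Y = {1}, B = ∅, X = ∅; then 1 ∈ (Y ∪ X) ∪ (Y ∖ X) but 1 ∉ (X ∩ Y) ∩ (Y ∪ B).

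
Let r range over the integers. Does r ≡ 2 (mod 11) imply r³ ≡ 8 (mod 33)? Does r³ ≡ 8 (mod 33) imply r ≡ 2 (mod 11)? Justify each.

(⟹) This fails: take r = 13. Then 13 ≡ 2 (mod 11), but 13³ = 2197 ≡ 19 (mod 33), not 8.

(⟸) Conversely, the residues r modulo 33 with r³ ≡ 8 (mod 33) are exactly {2}, and each is ≡ 2 (mod 11).

Not equivalent: only (⇐) holds.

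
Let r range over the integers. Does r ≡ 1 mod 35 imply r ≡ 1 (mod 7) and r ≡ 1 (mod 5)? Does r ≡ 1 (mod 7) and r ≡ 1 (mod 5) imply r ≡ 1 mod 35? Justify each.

The biconditional holds.

(→) Suppose r ≡ 1 (mod 35); write r = 35j + 1. Since 7 ∣ 35, reducing mod 7 gives r ≡ 1 (mod 7); since 5 ∣ 35, reducing mod 5 gives r ≡ 1 (mod 5).

(←) Conversely, if r ≡ 1 (mod 7) and r ≡ 1 (mod 5), then by the Chinese remainder theorem r ≡ 1 (mod 35). This is exactly r ≡ 1 (mod 35).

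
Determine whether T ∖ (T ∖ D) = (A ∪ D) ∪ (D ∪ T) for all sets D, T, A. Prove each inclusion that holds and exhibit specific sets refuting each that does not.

The sets are not equal: only the forward inclusion holds.

(⟹) Let x ∈ T ∖ (T ∖ D). Then either x ∈ D ∩ T and x ∉ A; or x ∈ D ∩ T ∩ A. In each case x ∈ (A ∪ D) ∪ (D ∪ T), so T ∖ (T ∖ D) ⊆ (A ∪ D) ∪ (D ∪ T).

(⟸) This inclusion fails. Take D = {1}, T = ∅, A = ∅; then 1 ∈ (A ∪ D) ∪ (D ∪ T) but 1 ∉ T ∖ (T ∖ D).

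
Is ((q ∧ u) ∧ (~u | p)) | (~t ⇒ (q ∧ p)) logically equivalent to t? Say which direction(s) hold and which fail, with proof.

Only the reverse direction holds.

(⟸) Assume the antecedent. If t is true, the consequent reduces to true regardless of the other variables. If t is false, the antecedent cannot hold. Either way the consequent holds.

(⟹) This fails. Under p = T, t = F, u = F, q = T, the left side is true but the right side is false.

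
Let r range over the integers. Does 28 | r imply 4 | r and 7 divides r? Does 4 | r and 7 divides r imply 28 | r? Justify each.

The biconditional holds.

(⇒) If 28 ∣ r, write r = 28q. Since 28 = 7·4, r = 4·(7q), so 4 ∣ r; and since 28 = 4·7, r = 7·(4q), so 7 ∣ r.

(⇐) Suppose 4 ∣ r and 7 ∣ r. Any common multiple of 4 and 7 is a multiple of their lcm; here gcd(4, 7) = 1, so lcm(4, 7) = 4·7 = 28, so 28 ∣ r.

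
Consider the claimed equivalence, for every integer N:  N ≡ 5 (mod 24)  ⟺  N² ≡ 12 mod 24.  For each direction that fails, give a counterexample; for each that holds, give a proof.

(⇒) fails and (⇐) fails.

(⇒) This fails: take N = 5. Then 5 ≡ 5 (mod 24), but 5² = 25 ≡ 1 (mod 24), not 12.

(⇐) This fails: take N = 6. Then 6² = 36 ≡ 12 (mod 24), yet 6 ≡ 6 (mod 24), not 5.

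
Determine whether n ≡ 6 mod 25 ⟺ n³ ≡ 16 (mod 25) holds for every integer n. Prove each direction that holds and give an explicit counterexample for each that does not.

Forward direction. Suppose n ≡ 6 mod 25. Write n = 25j + 6. Then (25j + 6)³ = 15625j³ + 11250j² + 2700j + 216 = 25(625j³ + 450j² + 108j + 8) + 16, so n³ ≡ 16 (mod 25).

Converse. Suppose n³ ≡ 16 (mod 25). The only residue r in {0, …, 24} with r³ ≡ 16 (mod 25) is r = 6, so n ≡ 6 (mod 25).

Both implications hold.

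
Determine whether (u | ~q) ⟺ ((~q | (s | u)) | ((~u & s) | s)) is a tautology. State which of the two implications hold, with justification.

(→) Assume the antecedent. If u is true, the consequent reduces to true regardless of the other variables. If u is false, the antecedent forces (u = F, s = F, q = F) or (u = F, s = T, q = F), and the consequent holds there. Either way the consequent holds.

(←) This fails. Under u = F, s = T, q = T, the left side is false but the right side is true.

Only the forward direction holds.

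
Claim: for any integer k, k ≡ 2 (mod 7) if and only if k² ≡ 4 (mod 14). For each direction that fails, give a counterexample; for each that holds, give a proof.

Both directions fail.

(→) This fails: take k = 9. Then 9 ≡ 2 (mod 7), but 9² = 81 ≡ 11 (mod 14), not 4.

(←) This fails: take k = 12. Then 12² = 144 ≡ 4 (mod 14), yet 12 ≡ 5 (mod 7), not 2.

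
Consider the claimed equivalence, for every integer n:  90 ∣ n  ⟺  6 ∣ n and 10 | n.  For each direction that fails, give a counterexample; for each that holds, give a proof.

(⇒) If 90 ∣ n, write n = 90q. Since 90 = 15·6, n = 6·(15q), so 6 ∣ n; and since 90 = 9·10, n = 10·(9q), so 10 ∣ n.

(⇐) This fails: take n = 30. Both 6 ∣ 30 and 10 ∣ 30, yet 30 is not a multiple of 90 (since 30 = 0·90 + 30), so 90 ∤ 30.

The forward direction holds; the converse fails.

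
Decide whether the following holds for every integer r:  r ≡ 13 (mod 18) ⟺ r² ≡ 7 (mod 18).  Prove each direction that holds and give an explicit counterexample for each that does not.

The forward direction holds; the converse fails.

(⟸) This fails: take r = 5. Then 5² = 25 ≡ 7 (mod 18), yet 5 ≡ 5 (mod 18), not 13.

(⟹) Suppose r ≡ 13 (mod 18). Write r = 18j + 13. Then (18j + 13)² = 324j² + 468j + 169 = 18(18j² + 26j + 9) + 7, so r² ≡ 7 (mod 18).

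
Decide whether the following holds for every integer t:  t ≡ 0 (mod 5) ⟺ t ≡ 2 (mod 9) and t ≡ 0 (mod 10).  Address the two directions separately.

Not equivalent: only (⇐) holds.

(←) If t ≡ 2 (mod 9) and t ≡ 0 (mod 10), then by the Chinese remainder theorem t ≡ 20 (mod 90). Since 20 ≡ 0 (mod 5) and 5 ∣ 90, we get t ≡ 0 (mod 5).

(→) This fails: t = 0 gives 0 ≡ 0 (mod 5) but 0 ≡ 0 (mod 9), so the conjunction on the right does not hold.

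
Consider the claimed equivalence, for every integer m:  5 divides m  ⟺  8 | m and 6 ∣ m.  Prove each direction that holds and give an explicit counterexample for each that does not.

Forward direction. This fails: take m = 5. Certainly 5 ∣ 5, but 8 ∤ 5.

Converse. This fails: take m = 24. Both 8 ∣ 24 and 6 ∣ 24, yet 24 is not a multiple of 5 (since 24 = 4·5 + 4), so 5 ∤ 24.

Neither implication holds.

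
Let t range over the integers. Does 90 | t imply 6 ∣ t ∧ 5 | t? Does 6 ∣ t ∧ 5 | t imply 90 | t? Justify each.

The forward direction holds; the converse fails.

(⇒) If 90 ∣ t, write t = 90q. Since 90 = 15·6, t = 6·(15q), so 6 ∣ t; and since 90 = 18·5, t = 5·(18q), so 5 ∣ t.

(⇐) This fails: take t = 30. Both 6 ∣ 30 and 5 ∣ 30, yet 30 is not a multiple of 90 (since 30 = 0·90 + 30), so 90 ∤ 30.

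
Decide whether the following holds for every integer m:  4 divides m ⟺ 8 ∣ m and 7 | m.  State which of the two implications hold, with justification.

Forward direction. This fails: take m = 4. Certainly 4 ∣ 4, but 8 ∤ 4.

Converse. Suppose 8 ∣ m and 7 ∣ m. Any common multiple of 8 and 7 is a multiple of their lcm; here gcd(8, 7) = 1, so lcm(8, 7) = 8·7 = 56, so 56 ∣ m. Since 4 ∣ 56, it follows that 4 ∣ m.

Only the reverse direction holds.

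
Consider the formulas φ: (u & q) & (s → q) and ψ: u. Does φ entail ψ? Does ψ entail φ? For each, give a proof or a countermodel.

Converse. This fails. Under q = F, u = T, s = F, the left side is false but the right side is true.

Forward direction. Assume the antecedent. If q is true, the antecedent forces (q = T, u = T, s = F) or (q = T, u = T, s = T), and u holds there. If q is false, the antecedent cannot hold. Either way u holds.

Only the forward direction holds.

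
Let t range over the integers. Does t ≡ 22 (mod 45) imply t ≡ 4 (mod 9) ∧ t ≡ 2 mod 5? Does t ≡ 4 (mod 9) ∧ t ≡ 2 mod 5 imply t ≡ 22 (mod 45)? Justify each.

(⇒) Suppose t ≡ 22 (mod 45); write t = 45j + 22. Since 9 ∣ 45, reducing mod 9 gives t ≡ 22 ≡ 4 (mod 9); since 5 ∣ 45, reducing mod 5 gives t ≡ 22 ≡ 2 (mod 5).

(⇐) Conversely, if t ≡ 4 (mod 9) and t ≡ 2 (mod 5), then by the Chinese remainder theorem t ≡ 22 (mod 45). This is exactly t ≡ 22 (mod 45).

Equivalent; both directions hold.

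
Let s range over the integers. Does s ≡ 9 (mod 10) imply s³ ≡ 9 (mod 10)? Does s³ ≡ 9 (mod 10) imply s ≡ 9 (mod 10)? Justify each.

The biconditional holds.

(⟹) Suppose s ≡ 9 (mod 10). Write s = 10j + 9. Then (10j + 9)³ = 1000j³ + 2700j² + 2430j + 729 = 10(100j³ + 270j² + 243j + 72) + 9, so s³ ≡ 9 (mod 10).

(⟸) Conversely, suppose s³ ≡ 9 (mod 10). The only residue r in {0, …, 9} with r³ ≡ 9 (mod 10) is r = 9, so s ≡ 9 (mod 10).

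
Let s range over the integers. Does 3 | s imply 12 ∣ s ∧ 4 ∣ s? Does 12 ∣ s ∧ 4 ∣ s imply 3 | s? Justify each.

(⇒) fails; (⇐) holds.

(⟹) This fails: take s = 3. Certainly 3 ∣ 3, but 12 ∤ 3.

(⟸) Suppose 12 ∣ s and 4 ∣ s. Any common multiple of 12 and 4 is a multiple of their lcm; here lcm(12, 4) = 12·4/gcd(12, 4) = 48/4 = 12, so 12 ∣ s. Since 3 ∣ 12, it follows that 3 ∣ s.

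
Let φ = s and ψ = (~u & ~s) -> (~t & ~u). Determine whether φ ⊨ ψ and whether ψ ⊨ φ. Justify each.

(⇒) Assume the antecedent. If s is true, (~u & ~s) -> (~t & ~u) reduces to true regardless of the other variables. If s is false, the antecedent cannot hold. Either way (~u & ~s) -> (~t & ~u) holds.

(⇐) This fails. Under s = F, t = F, u = F, the left side is false but the right side is true.

Only the forward direction holds.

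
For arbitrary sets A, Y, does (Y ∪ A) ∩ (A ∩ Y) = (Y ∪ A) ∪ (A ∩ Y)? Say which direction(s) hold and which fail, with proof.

Forward inclusion. Let x ∈ (Y ∪ A) ∩ (A ∩ Y). Then x ∈ A ∩ Y, from which x ∈ (Y ∪ A) ∪ (A ∩ Y).

Reverse inclusion. This inclusion fails. Take A = {1}, Y = ∅; then 1 ∈ (Y ∪ A) ∪ (A ∩ Y) but 1 ∉ (Y ∪ A) ∩ (A ∩ Y).

The sets are not equal: only the forward inclusion holds.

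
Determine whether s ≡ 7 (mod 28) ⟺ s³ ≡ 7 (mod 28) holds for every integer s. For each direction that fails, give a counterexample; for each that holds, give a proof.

(⇒) Suppose s ≡ 7 (mod 28). Write s = 28j + 7. Then (28j + 7)³ = 21952j³ + 16464j² + 4116j + 343 = 28(784j³ + 588j² + 147j + 12) + 7, so s³ ≡ 7 (mod 28).

(⇐) Conversely, suppose s³ ≡ 7 (mod 28). The only residue r in {0, …, 27} with r³ ≡ 7 (mod 28) is r = 7, so s ≡ 7 (mod 28).

Both implications hold.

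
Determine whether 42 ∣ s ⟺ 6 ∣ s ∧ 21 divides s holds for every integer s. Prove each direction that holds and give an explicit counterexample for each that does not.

Equivalent; both directions hold.

(⇒) If 42 ∣ s, write s = 42q. Since 42 = 7·6, s = 6·(7q), so 6 ∣ s; and since 42 = 2·21, s = 21·(2q), so 21 ∣ s.

(⇐) Suppose 6 ∣ s and 21 ∣ s. Any common multiple of 6 and 21 is a multiple of their lcm; here lcm(6, 21) = 6·21/gcd(6, 21) = 126/3 = 42, so 42 ∣ s.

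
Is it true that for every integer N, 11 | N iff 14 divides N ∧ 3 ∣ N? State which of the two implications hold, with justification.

(⇒) fails and (⇐) fails.

[⇒] This fails: take N = 11. Certainly 11 ∣ 11, but 14 ∤ 11.

[⇐] This fails: take N = 42. Both 14 ∣ 42 and 3 ∣ 42, yet 42 is not a multiple of 11 (since 42 = 3·11 + 9), so 11 ∤ 42.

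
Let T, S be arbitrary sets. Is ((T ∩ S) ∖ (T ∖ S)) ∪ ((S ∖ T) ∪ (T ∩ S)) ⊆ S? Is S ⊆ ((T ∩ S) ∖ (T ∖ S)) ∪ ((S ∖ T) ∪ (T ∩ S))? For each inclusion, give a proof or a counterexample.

Both inclusions hold; the sets are equal.

Reverse inclusion. Let x ∈ S. Then either x ∈ S and x ∉ T; or x ∈ T ∩ S. In each case x ∈ ((T ∩ S) ∖ (T ∖ S)) ∪ ((S ∖ T) ∪ (T ∩ S)), so S ⊆ ((T ∩ S) ∖ (T ∖ S)) ∪ ((S ∖ T) ∪ (T ∩ S)).

Forward inclusion. Let x ∈ ((T ∩ S) ∖ (T ∖ S)) ∪ ((S ∖ T) ∪ (T ∩ S)). Then either x ∈ S and x ∉ T; or x ∈ T ∩ S. In each case x ∈ S, so ((T ∩ S) ∖ (T ∖ S)) ∪ ((S ∖ T) ∪ (T ∩ S)) ⊆ S.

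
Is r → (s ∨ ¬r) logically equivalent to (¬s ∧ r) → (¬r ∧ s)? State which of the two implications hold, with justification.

(→) Assume the antecedent. If s is true, (¬s ∧ r) → (¬r ∧ s) reduces to true regardless of the other variables. If s is false, the antecedent forces (s = F, r = F), and (¬s ∧ r) → (¬r ∧ s) holds there. Either way (¬s ∧ r) → (¬r ∧ s) holds.

(←) Assume the antecedent. If s is true, r → (s ∨ ¬r) reduces to true regardless of the other variables. If s is false, the antecedent forces (s = F, r = F), and r → (s ∨ ¬r) holds there. Either way r → (s ∨ ¬r) holds.

Both directions hold; the statement is true.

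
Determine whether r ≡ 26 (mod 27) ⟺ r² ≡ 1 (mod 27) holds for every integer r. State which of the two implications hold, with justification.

Only the forward direction holds.

(⇒) Suppose r ≡ 26 (mod 27). Write r = 27j + 26. Then (27j + 26)² = 729j² + 1404j + 676 = 27(27j² + 52j + 25) + 1, so r² ≡ 1 (mod 27).

(⇐) This fails: take r = 1. Then 1² = 1 ≡ 1 (mod 27), yet 1 ≡ 1 (mod 27), not 26.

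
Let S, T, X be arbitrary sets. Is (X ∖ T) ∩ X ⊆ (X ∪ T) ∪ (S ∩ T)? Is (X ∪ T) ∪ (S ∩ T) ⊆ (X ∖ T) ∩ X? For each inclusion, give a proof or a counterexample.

The sets are not equal: only the forward inclusion holds.

(⟹) Let x ∈ (X ∖ T) ∩ X. Then either x ∈ X and x ∉ S, T; or x ∈ S ∩ X and x ∉ T. In each case x ∈ (X ∪ T) ∪ (S ∩ T), so (X ∖ T) ∩ X ⊆ (X ∪ T) ∪ (S ∩ T).

(⟸) This inclusion fails. Take S = ∅, T = {1}, X = ∅; then 1 ∈ (X ∪ T) ∪ (S ∩ T) but 1 ∉ (X ∖ T) ∩ X.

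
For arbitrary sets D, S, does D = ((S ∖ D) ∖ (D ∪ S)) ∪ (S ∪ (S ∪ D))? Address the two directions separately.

(⊆) Let x ∈ D. Then either x ∈ D and x ∉ S; or x ∈ D ∩ S. In each case x ∈ ((S ∖ D) ∖ (D ∪ S)) ∪ (S ∪ (S ∪ D)), so D ⊆ ((S ∖ D) ∖ (D ∪ S)) ∪ (S ∪ (S ∪ D)).

(⊇) This inclusion fails. Take D = ∅, S = {1}; then 1 ∈ ((S ∖ D) ∖ (D ∪ S)) ∪ (S ∪ (S ∪ D)) but 1 ∉ D.

(⊆) holds; (⊇) fails.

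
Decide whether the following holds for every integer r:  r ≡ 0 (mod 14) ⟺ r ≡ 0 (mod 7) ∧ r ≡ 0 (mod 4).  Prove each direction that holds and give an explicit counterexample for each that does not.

(⇒) fails; (⇐) holds.

(→) This fails: r = 14 gives 14 ≡ 0 (mod 14) but 14 ≡ 2 (mod 4), so the conjunction on the right does not hold.

(←) Conversely, if r ≡ 0 (mod 7) and r ≡ 0 (mod 4), then by the Chinese remainder theorem r ≡ 0 (mod 28). Since 0 ≡ 0 (mod 14) and 14 ∣ 28, we get r ≡ 0 (mod 14).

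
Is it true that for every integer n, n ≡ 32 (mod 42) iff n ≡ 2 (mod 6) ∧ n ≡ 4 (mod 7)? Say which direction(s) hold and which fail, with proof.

Forward direction. Suppose n ≡ 32 (mod 42); write n = 42j + 32. Since 6 ∣ 42, reducing mod 6 gives n ≡ 32 ≡ 2 (mod 6); since 7 ∣ 42, reducing mod 7 gives n ≡ 32 ≡ 4 (mod 7).

Converse. If n ≡ 2 (mod 6) and n ≡ 4 (mod 7), then by the Chinese remainder theorem n ≡ 32 (mod 42). This is exactly n ≡ 32 (mod 42).

The biconditional holds.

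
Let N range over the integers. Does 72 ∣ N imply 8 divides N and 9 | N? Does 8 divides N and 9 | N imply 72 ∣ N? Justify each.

Equivalent; both directions hold.

(←) Suppose 8 ∣ N and 9 ∣ N. Any common multiple of 8 and 9 is a multiple of their lcm; here gcd(8, 9) = 1, so lcm(8, 9) = 8·9 = 72, so 72 ∣ N.

(→) If 72 ∣ N, write N = 72q. Since 72 = 9·8, N = 8·(9q), so 8 ∣ N; and since 72 = 8·9, N = 9·(8q), so 9 ∣ N.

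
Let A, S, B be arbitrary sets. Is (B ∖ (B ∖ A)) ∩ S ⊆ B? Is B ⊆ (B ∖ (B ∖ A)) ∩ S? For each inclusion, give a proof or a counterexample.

The sets are not equal: only the forward inclusion holds.

(⊆) Let x ∈ (B ∖ (B ∖ A)) ∩ S. Then x ∈ A ∩ S ∩ B, from which x ∈ B.

(⊇) This inclusion fails. Take A = ∅, S = ∅, B = {1}; then 1 ∈ B but 1 ∉ (B ∖ (B ∖ A)) ∩ S.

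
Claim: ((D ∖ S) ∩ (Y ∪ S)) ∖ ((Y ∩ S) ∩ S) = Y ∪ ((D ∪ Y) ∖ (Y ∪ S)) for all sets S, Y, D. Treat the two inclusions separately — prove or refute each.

(⊆) holds; (⊇) fails.

(⟸) This inclusion fails. Take S = ∅, Y = {1}, D = ∅; then 1 ∈ Y ∪ ((D ∪ Y) ∖ (Y ∪ S)) but 1 ∉ ((D ∖ S) ∩ (Y ∪ S)) ∖ ((Y ∩ S) ∩ S).

(⟹) Let x ∈ ((D ∖ S) ∩ (Y ∪ S)) ∖ ((Y ∩ S) ∩ S). Then x ∈ Y ∩ D and x ∉ S, from which x ∈ Y ∪ ((D ∪ Y) ∖ (Y ∪ S)).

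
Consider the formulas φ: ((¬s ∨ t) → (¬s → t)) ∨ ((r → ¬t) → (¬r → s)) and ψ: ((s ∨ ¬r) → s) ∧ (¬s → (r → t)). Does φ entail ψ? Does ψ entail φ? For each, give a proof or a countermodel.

The forward direction fails; the converse holds.

(⇒) This fails. Under s = F, t = T, r = F, the left side is true but the right side is false.

(⇐) Assume the antecedent. If s is true, the consequent reduces to true regardless of the other variables. If s is false, the antecedent forces (s = F, t = T, r = T), and the consequent holds there. Either way the consequent holds.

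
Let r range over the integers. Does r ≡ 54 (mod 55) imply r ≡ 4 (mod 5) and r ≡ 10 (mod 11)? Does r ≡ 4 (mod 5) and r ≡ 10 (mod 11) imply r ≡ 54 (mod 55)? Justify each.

(→) Suppose r ≡ 54 (mod 55); write r = 55j + 54. Since 5 ∣ 55, reducing mod 5 gives r ≡ 54 ≡ 4 (mod 5); since 11 ∣ 55, reducing mod 11 gives r ≡ 54 ≡ 10 (mod 11).

(←) Conversely, if r ≡ 4 (mod 5) and r ≡ 10 (mod 11), then by the Chinese remainder theorem r ≡ 54 (mod 55). This is exactly r ≡ 54 (mod 55).

Both directions hold; the statement is true.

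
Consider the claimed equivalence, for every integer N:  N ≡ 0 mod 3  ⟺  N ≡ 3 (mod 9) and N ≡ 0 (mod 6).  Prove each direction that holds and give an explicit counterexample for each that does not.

Not equivalent: only (⇐) holds.

Forward direction. This fails: N = 0 gives 0 ≡ 0 (mod 3) but 0 ≡ 0 (mod 9), so the conjunction on the right does not hold.

Converse. If N ≡ 3 (mod 9) and N ≡ 0 (mod 6), then by the Chinese remainder theorem N ≡ 12 (mod 18). Since 12 ≡ 0 (mod 3) and 3 ∣ 18, we get N ≡ 0 (mod 3).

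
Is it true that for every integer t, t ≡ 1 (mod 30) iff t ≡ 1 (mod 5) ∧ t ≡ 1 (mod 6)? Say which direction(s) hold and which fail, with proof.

Forward direction. Suppose t ≡ 1 (mod 30); write t = 30j + 1. Since 5 ∣ 30, reducing mod 5 gives t ≡ 1 (mod 5); since 6 ∣ 30, reducing mod 6 gives t ≡ 1 (mod 6).

Converse. If t ≡ 1 (mod 5) and t ≡ 1 (mod 6), then by the Chinese remainder theorem t ≡ 1 (mod 30). This is exactly t ≡ 1 (mod 30).

Both directions hold; the statement is true.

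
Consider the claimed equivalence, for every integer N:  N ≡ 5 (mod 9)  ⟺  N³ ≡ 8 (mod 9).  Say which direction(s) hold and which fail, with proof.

[⇒] Suppose N ≡ 5 (mod 9). Write N = 9j + 5. Then (9j + 5)³ = 729j³ + 1215j² + 675j + 125 = 9(81j³ + 135j² + 75j + 13) + 8, so N³ ≡ 8 (mod 9).

[⇐] This fails: take N = 2. Then 2³ = 8 ≡ 8 (mod 9), yet 2 ≡ 2 (mod 9), not 5.

Not equivalent: only (⇒) holds.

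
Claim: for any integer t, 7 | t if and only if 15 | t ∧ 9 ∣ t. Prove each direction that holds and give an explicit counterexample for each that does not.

(⟹) This fails: take t = 7. Certainly 7 ∣ 7, but 15 ∤ 7.

(⟸) This fails: take t = 45. Both 15 ∣ 45 and 9 ∣ 45, yet 45 is not a multiple of 7 (since 45 = 6·7 + 3), so 7 ∤ 45.

(⇒) fails and (⇐) fails.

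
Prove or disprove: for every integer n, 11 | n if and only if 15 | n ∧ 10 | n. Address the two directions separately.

(⇒) fails and (⇐) fails.

(→) This fails: take n = 11. Certainly 11 ∣ 11, but 15 ∤ 11.

(←) This fails: take n = 30. Both 15 ∣ 30 and 10 ∣ 30, yet 30 is not a multiple of 11 (since 30 = 2·11 + 8), so 11 ∤ 30.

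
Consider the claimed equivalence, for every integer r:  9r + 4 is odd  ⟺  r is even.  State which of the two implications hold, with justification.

Both directions fail.

(⟹) This fails: r = 7 gives 9r + 4 = 67, which is odd, but 7 is odd, not even.

(⟸) This also fails: r = 2 is even, but 9r + 4 = 22 is even, not odd.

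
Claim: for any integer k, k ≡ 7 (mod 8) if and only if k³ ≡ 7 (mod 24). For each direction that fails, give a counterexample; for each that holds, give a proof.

(⇒) This fails: take k = 15. Then 15 ≡ 7 (mod 8), but 15³ = 3375 ≡ 15 (mod 24), not 7.

(⇐) Conversely, the residues r modulo 24 with r³ ≡ 7 (mod 24) are exactly {7}, and each is ≡ 7 (mod 8).

Only the reverse direction holds.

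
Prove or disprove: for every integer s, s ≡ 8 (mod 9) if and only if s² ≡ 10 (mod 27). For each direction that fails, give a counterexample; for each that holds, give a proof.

(⟹) This fails: take s = 17. Then 17 ≡ 8 (mod 9), but 17² = 289 ≡ 19 (mod 27), not 10.

(⟸) This fails: take s = 19. Then 19² = 361 ≡ 10 (mod 27), yet 19 ≡ 1 (mod 9), not 8.

Neither direction holds.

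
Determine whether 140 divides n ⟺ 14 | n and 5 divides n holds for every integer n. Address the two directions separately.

(⟹) If 140 ∣ n, write n = 140q. Since 140 = 10·14, n = 14·(10q), so 14 ∣ n; and since 140 = 28·5, n = 5·(28q), so 5 ∣ n.

(⟸) This fails: take n = 70. Both 14 ∣ 70 and 5 ∣ 70, yet 70 is not a multiple of 140 (since 70 = 0·140 + 70), so 140 ∤ 70.

(⇒) holds; (⇐) fails.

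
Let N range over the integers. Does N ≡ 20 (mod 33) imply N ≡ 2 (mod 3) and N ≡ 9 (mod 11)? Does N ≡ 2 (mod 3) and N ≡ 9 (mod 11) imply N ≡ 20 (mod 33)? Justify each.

Both directions hold; the statement is true.

Converse. If N ≡ 2 (mod 3) and N ≡ 9 (mod 11), then by the Chinese remainder theorem N ≡ 20 (mod 33). This is exactly N ≡ 20 (mod 33).

Forward direction. Suppose N ≡ 20 (mod 33); write N = 33j + 20. Since 3 ∣ 33, reducing mod 3 gives N ≡ 20 ≡ 2 (mod 3); since 11 ∣ 33, reducing mod 11 gives N ≡ 20 ≡ 9 (mod 11).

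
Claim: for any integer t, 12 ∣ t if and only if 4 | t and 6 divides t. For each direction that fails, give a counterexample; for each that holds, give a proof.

Equivalent; both directions hold.

[⇒] If 12 ∣ t, write t = 12q. Since 12 = 3·4, t = 4·(3q), so 4 ∣ t; and since 12 = 2·6, t = 6·(2q), so 6 ∣ t.

[⇐] Suppose 4 ∣ t and 6 ∣ t. Any common multiple of 4 and 6 is a multiple of their lcm; here lcm(4, 6) = 4·6/gcd(4, 6) = 24/2 = 12, so 12 ∣ t.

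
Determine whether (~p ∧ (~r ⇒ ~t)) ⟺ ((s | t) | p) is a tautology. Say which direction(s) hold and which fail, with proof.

(⇒) This fails. Under t = F, r = F, p = F, s = F, the left side is true but the right side is false.

(⇐) This fails. Under t = T, r = F, p = F, s = F, the left side is false but the right side is true.

Both directions fail.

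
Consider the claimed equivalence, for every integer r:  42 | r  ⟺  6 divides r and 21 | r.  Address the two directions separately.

Equivalent; both directions hold.

Forward direction. If 42 ∣ r, write r = 42q. Since 42 = 7·6, r = 6·(7q), so 6 ∣ r; and since 42 = 2·21, r = 21·(2q), so 21 ∣ r.

Converse. Suppose 6 ∣ r and 21 ∣ r. Any common multiple of 6 and 21 is a multiple of their lcm; here lcm(6, 21) = 6·21/gcd(6, 21) = 126/3 = 42, so 42 ∣ r.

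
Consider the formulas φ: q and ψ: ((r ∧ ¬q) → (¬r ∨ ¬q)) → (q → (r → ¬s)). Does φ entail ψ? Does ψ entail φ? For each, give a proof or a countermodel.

Neither implication holds.

(→) This fails. Under s = T, q = T, r = T, the left side is true but the right side is false.

(←) This fails. Under s = F, q = F, r = F, the left side is false but the right side is true.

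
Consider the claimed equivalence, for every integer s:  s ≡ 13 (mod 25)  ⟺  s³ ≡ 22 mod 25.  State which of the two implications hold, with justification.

Both directions hold; the statement is true.

(⟹) Suppose s ≡ 13 (mod 25). Write s = 25j + 13. Then (25j + 13)³ = 15625j³ + 24375j² + 12675j + 2197 = 25(625j³ + 975j² + 507j + 87) + 22, so s³ ≡ 22 (mod 25).

(⟸) Conversely, suppose s³ ≡ 22 (mod 25). The only residue r in {0, …, 24} with r³ ≡ 22 (mod 25) is r = 13, so s ≡ 13 (mod 25).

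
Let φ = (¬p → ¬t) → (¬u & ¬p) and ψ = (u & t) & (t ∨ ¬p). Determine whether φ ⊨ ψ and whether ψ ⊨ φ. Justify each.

Neither implication holds.

Forward direction. This fails. Under t = F, u = F, p = F, the left side is true but the right side is false.

Converse. This fails. Under t = T, u = T, p = T, the left side is false but the right side is true.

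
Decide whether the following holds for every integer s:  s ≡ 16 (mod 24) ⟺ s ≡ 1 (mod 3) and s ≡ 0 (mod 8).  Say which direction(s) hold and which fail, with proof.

Forward direction. Suppose s ≡ 16 (mod 24); write s = 24j + 16. Since 3 ∣ 24, reducing mod 3 gives s ≡ 16 ≡ 1 (mod 3); since 8 ∣ 24, reducing mod 8 gives s ≡ 16 ≡ 0 (mod 8).

Converse. If s ≡ 1 (mod 3) and s ≡ 0 (mod 8), then by the Chinese remainder theorem s ≡ 16 (mod 24). This is exactly s ≡ 16 (mod 24).

The biconditional holds.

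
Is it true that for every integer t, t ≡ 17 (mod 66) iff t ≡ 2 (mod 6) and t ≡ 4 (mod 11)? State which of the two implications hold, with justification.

(→) This fails: t = 17 gives 17 ≡ 17 (mod 66) but 17 ≡ 5 (mod 6), so the conjunction on the right does not hold.

(←) This fails: t = 26 satisfies both congruences on the right (26 ≡ 2 mod 6 and 26 ≡ 4 mod 11) yet 26 ≡ 26 (mod 66), not 17.

(⇒) fails and (⇐) fails.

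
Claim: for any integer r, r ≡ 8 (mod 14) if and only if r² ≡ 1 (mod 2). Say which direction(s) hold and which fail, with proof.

Neither implication holds.

(→) This fails: take r = 8. Then 8 ≡ 8 (mod 14), but 8² = 64 ≡ 0 (mod 2), not 1.

(←) This fails: take r = 1. Then 1² = 1 ≡ 1 (mod 2), yet 1 ≡ 1 (mod 14), not 8.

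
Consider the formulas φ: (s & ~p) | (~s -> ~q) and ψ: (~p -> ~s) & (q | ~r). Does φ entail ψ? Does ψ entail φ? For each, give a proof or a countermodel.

Both directions fail.

Forward direction. This fails. Under r = T, s = F, p = F, q = F, the left side is true but the right side is false.

Converse. This fails. Under r = F, s = F, p = F, q = T, the left side is false but the right side is true.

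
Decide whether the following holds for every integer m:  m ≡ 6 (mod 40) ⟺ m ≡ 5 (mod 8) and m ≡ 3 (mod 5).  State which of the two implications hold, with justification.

(→) This fails: m = 6 gives 6 ≡ 6 (mod 40) but 6 ≡ 6 (mod 8), so the conjunction on the right does not hold.

(←) This fails: m = 13 satisfies both congruences on the right (13 ≡ 5 mod 8 and 13 ≡ 3 mod 5) yet 13 ≡ 13 (mod 40), not 6.

Neither implication holds.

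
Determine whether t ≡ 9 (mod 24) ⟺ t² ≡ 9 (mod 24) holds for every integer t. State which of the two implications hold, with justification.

Not equivalent: only (⇒) holds.

Converse. This fails: take t = 3. Then 3² = 9 ≡ 9 (mod 24), yet 3 ≡ 3 (mod 24), not 9.

Forward direction. Suppose t ≡ 9 (mod 24). Write t = 24j + 9. Then (24j + 9)² = 576j² + 432j + 81 = 24(24j² + 18j + 3) + 9, so t² ≡ 9 (mod 24).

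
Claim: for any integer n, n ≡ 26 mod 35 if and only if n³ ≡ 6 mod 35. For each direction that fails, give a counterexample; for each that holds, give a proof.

(⇒) Suppose n ≡ 26 mod 35. Write n = 35j + 26. Then (35j + 26)³ = 42875j³ + 95550j² + 70980j + 17576 = 35(1225j³ + 2730j² + 2028j + 502) + 6, so n³ ≡ 6 (mod 35).

(⇐) This fails: take n = 6. Then 6³ = 216 ≡ 6 (mod 35), yet 6 ≡ 6 (mod 35), not 26.

Not equivalent: only (⇒) holds.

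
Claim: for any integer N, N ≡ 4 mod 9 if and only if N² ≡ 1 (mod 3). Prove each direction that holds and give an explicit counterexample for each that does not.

The forward direction holds; the converse fails.

(→) Suppose N ≡ 4 (mod 9). Then N² ≡ 4² = 16 (mod 9), and since 3 ∣ 9, also N² ≡ 1 (mod 3).

(←) This fails: take N = 1. Then 1² = 1 ≡ 1 (mod 3), yet 1 ≡ 1 (mod 9), not 4.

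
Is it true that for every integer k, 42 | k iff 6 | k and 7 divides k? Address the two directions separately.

Converse. Suppose 6 ∣ k and 7 ∣ k. Any common multiple of 6 and 7 is a multiple of their lcm; here gcd(6, 7) = 1, so lcm(6, 7) = 6·7 = 42, so 42 ∣ k.

Forward direction. If 42 ∣ k, write k = 42q. Since 42 = 7·6, k = 6·(7q), so 6 ∣ k; and since 42 = 6·7, k = 7·(6q), so 7 ∣ k.

The biconditional holds.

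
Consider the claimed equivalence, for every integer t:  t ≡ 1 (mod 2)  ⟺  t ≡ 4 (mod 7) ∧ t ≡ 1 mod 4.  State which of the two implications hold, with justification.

Only the reverse direction holds.

(⇒) This fails: t = 1 gives 1 ≡ 1 (mod 2) but 1 ≡ 1 (mod 7), so the conjunction on the right does not hold.

(⇐) Conversely, if t ≡ 4 (mod 7) and t ≡ 1 (mod 4), then by the Chinese remainder theorem t ≡ 25 (mod 28). Since 25 ≡ 1 (mod 2) and 2 ∣ 28, we get t ≡ 1 (mod 2).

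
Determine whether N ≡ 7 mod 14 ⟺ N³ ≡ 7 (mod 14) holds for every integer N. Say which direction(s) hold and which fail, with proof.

Both implications hold.

(→) Suppose N ≡ 7 mod 14. Write N = 14j + 7. Then (14j + 7)³ = 2744j³ + 4116j² + 2058j + 343 = 14(196j³ + 294j² + 147j + 24) + 7, so N³ ≡ 7 (mod 14).

(←) Conversely, suppose N³ ≡ 7 (mod 14). The only residue r in {0, …, 13} with r³ ≡ 7 (mod 14) is r = 7, so N ≡ 7 (mod 14).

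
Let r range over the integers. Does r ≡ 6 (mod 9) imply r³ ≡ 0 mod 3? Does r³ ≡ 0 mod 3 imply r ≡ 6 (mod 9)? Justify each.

Only the forward direction holds.

[⇒] Suppose r ≡ 6 (mod 9). Then r³ ≡ 6³ = 216 (mod 9), and since 3 ∣ 9, also r³ ≡ 0 (mod 3).

[⇐] This fails: take r = 0. Then 0³ = 0 ≡ 0 (mod 3), yet 0 ≡ 0 (mod 9), not 6.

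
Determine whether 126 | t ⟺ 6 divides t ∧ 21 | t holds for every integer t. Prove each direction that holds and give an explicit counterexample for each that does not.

Only the forward direction holds.

[⇐] This fails: take t = 42. Both 6 ∣ 42 and 21 ∣ 42, yet 42 is not a multiple of 126 (since 42 = 0·126 + 42), so 126 ∤ 42.

[⇒] If 126 ∣ t, write t = 126q. Since 126 = 21·6, t = 6·(21q), so 6 ∣ t; and since 126 = 6·21, t = 21·(6q), so 21 ∣ t.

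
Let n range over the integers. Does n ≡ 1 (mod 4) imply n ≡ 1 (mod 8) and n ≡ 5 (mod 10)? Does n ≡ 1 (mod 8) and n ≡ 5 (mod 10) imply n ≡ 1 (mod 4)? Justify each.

Only the converse holds.

(→) This fails: n = 1 gives 1 ≡ 1 (mod 4) but 1 ≡ 1 (mod 10), so the conjunction on the right does not hold.

(←) Conversely, if n ≡ 1 (mod 8) and n ≡ 5 (mod 10), then by the Chinese remainder theorem n ≡ 25 (mod 40). Since 25 ≡ 1 (mod 4) and 4 ∣ 40, we get n ≡ 1 (mod 4).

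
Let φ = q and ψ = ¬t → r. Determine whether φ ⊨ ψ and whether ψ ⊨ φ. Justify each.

Forward direction. This fails. Under t = F, r = F, q = T, the left side is true but the right side is false.

Converse. This fails. Under t = T, r = F, q = F, the left side is false but the right side is true.

Neither direction holds.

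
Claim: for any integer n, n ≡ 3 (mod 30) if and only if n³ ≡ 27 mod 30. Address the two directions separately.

[⇒] Suppose n ≡ 3 (mod 30). Write n = 30j + 3. Then (30j + 3)³ = 27000j³ + 8100j² + 810j + 27 = 30(900j³ + 270j² + 27j) + 27, so n³ ≡ 27 (mod 30).

[⇐] Conversely, suppose n³ ≡ 27 (mod 30). The only residue r in {0, …, 29} with r³ ≡ 27 (mod 30) is r = 3, so n ≡ 3 (mod 30).

The biconditional holds.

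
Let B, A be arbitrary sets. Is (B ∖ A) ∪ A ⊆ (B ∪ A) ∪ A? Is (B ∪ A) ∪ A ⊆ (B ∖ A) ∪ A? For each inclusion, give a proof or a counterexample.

Reverse inclusion. Let x ∈ (B ∪ A) ∪ A. Then either x ∈ B and x ∉ A; or x ∈ A and x ∉ B; or x ∈ B ∩ A. In each case x ∈ (B ∖ A) ∪ A, so (B ∪ A) ∪ A ⊆ (B ∖ A) ∪ A.

Forward inclusion. Let x ∈ (B ∖ A) ∪ A. Then either x ∈ B and x ∉ A; or x ∈ A and x ∉ B; or x ∈ B ∩ A. In each case x ∈ (B ∪ A) ∪ A, so (B ∖ A) ∪ A ⊆ (B ∪ A) ∪ A.

Both inclusions hold.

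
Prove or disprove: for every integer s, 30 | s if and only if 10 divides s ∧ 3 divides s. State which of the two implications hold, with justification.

The biconditional holds.

(⇐) Suppose 10 ∣ s and 3 ∣ s. Any common multiple of 10 and 3 is a multiple of their lcm; here gcd(10, 3) = 1, so lcm(10, 3) = 10·3 = 30, so 30 ∣ s.

(⇒) If 30 ∣ s, write s = 30q. Since 30 = 3·10, s = 10·(3q), so 10 ∣ s; and since 30 = 10·3, s = 3·(10q), so 3 ∣ s.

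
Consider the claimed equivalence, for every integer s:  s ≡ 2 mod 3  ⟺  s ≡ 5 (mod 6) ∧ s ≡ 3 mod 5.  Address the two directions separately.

(⟸) If s ≡ 5 (mod 6) and s ≡ 3 (mod 5), then by the Chinese remainder theorem s ≡ 23 (mod 30). Since 23 ≡ 2 (mod 3) and 3 ∣ 30, we get s ≡ 2 (mod 3).

(⟹) This fails: s = 2 gives 2 ≡ 2 (mod 3) but 2 ≡ 2 (mod 6), so the conjunction on the right does not hold.

Not equivalent: only (⇐) holds.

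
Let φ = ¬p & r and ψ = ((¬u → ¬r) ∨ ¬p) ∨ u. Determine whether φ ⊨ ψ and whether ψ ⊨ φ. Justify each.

(⇒) Assume the antecedent. If p is true, the antecedent cannot hold. If p is false, ((¬u → ¬r) ∨ ¬p) ∨ u reduces to true regardless of the other variables. Either way ((¬u → ¬r) ∨ ¬p) ∨ u holds.

(⇐) This fails. Under p = F, r = F, u = F, the left side is false but the right side is true.

(⇒) holds; (⇐) fails.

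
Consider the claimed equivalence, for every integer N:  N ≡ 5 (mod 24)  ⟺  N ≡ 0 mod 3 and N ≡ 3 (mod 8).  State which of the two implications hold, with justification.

Neither direction holds.

(→) This fails: N = 5 gives 5 ≡ 5 (mod 24) but 5 ≡ 2 (mod 3), so the conjunction on the right does not hold.

(←) This fails: N = 3 satisfies both congruences on the right (3 ≡ 0 mod 3 and 3 ≡ 3 mod 8) yet 3 ≡ 3 (mod 24), not 5.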